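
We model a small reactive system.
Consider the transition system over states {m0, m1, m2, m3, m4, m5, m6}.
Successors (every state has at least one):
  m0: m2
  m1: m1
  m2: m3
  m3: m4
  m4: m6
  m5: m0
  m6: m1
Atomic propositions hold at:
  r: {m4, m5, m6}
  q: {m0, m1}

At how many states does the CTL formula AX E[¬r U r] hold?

Sat(¬r) = {m0, m1, m2, m3}
E[¬r U r]: least fixpoint, start Z0 = Sat(r) = {m4, m5, m6}, add states in Sat(¬r) with some successor in Z. Z1 = {m3, m4, m5, m6}; Z2 = {m2, m3, m4, m5, m6}; Z3 = {m0, m2, m3, m4, m5, m6}; fixed.
Sat(E[¬r U r]) = {m0, m2, m3, m4, m5, m6}
Sat(AX E[¬r U r]) = {s : every successor in {m0, m2, m3, m4, m5, m6}} = {m0, m2, m3, m4, m5}
|Sat(AX E[¬r U r])| = |{m0, m2, m3, m4, m5}| = 5.

5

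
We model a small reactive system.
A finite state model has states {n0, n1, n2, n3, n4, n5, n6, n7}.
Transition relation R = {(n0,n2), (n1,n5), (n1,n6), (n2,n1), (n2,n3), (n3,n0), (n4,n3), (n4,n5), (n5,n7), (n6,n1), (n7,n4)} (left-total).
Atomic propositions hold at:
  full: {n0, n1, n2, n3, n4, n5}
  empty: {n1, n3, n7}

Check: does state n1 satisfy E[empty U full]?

Yes

E[empty U full]: least fixpoint, start Z0 = Sat(full) = {n0, n1, n2, n3, n4, n5}, add states in Sat(empty) with some successor in Z. Z1 = {n0, n1, n2, n3, n4, n5, n7}; fixed.
Sat(E[empty U full]) = {n0, n1, n2, n3, n4, n5, n7}
n1 ∈ Sat(E[empty U full]) = {n0, n1, n2, n3, n4, n5, n7}, so the formula holds at n1.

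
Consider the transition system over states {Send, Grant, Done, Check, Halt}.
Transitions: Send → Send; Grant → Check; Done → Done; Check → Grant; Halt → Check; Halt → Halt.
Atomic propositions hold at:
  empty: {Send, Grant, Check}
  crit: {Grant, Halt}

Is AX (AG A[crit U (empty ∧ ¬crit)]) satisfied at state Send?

Yes

Sat(¬crit) = {Send, Done, Check}
Sat(empty ∧ ¬crit) = {Send, Check}
A[crit U (empty ∧ ¬crit)]: least fixpoint, start Z0 = Sat((empty ∧ ¬crit)) = {Send, Check}, add states in Sat(crit) with every successor in Z. Z1 = {Send, Grant, Check}; fixed.
Sat(A[crit U (empty ∧ ¬crit)]) = {Send, Grant, Check}
AG A[crit U (empty ∧ ¬crit)]: greatest fixpoint, start Z0 = {Send, Grant, Check}, keep only states in Sat with every successor in Z. Already a fixed point.
Sat(AG A[crit U (empty ∧ ¬crit)]) = {Send, Grant, Check}
Sat(AX (AG A[crit U (empty ∧ ¬crit)])) = {s : every successor in {Send, Grant, Check}} = {Send, Grant, Check}
Send ∈ Sat(AX (AG A[crit U (empty ∧ ¬crit)])) = {Send, Grant, Check}, so the formula holds at Send.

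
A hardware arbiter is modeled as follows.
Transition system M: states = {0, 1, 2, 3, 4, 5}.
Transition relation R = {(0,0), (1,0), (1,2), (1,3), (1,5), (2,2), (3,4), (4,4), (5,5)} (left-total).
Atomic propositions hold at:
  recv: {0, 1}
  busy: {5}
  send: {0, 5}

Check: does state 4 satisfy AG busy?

AG busy: greatest fixpoint, start Z0 = {5}, keep only states in Sat with every successor in Z. Already a fixed point.
Sat(AG busy) = {5}
4 ∉ Sat(AG busy) = {5}, so the formula does not hold at 4.

No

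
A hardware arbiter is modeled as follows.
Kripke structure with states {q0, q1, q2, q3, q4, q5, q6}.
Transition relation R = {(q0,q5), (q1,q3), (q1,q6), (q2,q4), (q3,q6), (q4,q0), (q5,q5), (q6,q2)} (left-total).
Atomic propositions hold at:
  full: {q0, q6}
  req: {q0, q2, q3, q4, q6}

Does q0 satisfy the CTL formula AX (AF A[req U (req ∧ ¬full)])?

No

Sat(¬full) = {q1, q2, q3, q4, q5}
Sat(req ∧ ¬full) = {q2, q3, q4}
A[req U (req ∧ ¬full)]: least fixpoint, start Z0 = Sat((req ∧ ¬full)) = {q2, q3, q4}, add states in Sat(req) with every successor in Z. Z1 = {q2, q3, q4, q6}; fixed.
Sat(A[req U (req ∧ ¬full)]) = {q2, q3, q4, q6}
AF A[req U (req ∧ ¬full)]: least fixpoint, start Z0 = {q2, q3, q4, q6}, add states with every successor in Z. Z1 = {q1, q2, q3, q4, q6}; fixed.
Sat(AF A[req U (req ∧ ¬full)]) = {q1, q2, q3, q4, q6}
Sat(AX (AF A[req U (req ∧ ¬full)])) = {s : every successor in {q1, q2, q3, q4, q6}} = {q1, q2, q3, q6}
q0 ∉ Sat(AX (AF A[req U (req ∧ ¬full)])) = {q1, q2, q3, q6}, so the formula does not hold at q0.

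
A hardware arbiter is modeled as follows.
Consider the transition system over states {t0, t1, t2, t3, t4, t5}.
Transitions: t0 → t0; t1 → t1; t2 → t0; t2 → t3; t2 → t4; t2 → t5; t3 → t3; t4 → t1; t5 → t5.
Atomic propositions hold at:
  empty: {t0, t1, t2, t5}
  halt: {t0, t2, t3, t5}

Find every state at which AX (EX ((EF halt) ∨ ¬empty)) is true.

{t0, t3, t5}

EF halt: least fixpoint, start Z0 = {t0, t2, t3, t5}, add states with some successor in Z. Already a fixed point.
Sat(EF halt) = {t0, t2, t3, t5}
Sat(¬empty) = {t3, t4}
Sat((EF halt) ∨ ¬empty) = {t0, t2, t3, t4, t5}
Sat(EX ((EF halt) ∨ ¬empty)) = {s : some successor in {t0, t2, t3, t4, t5}} = {t0, t2, t3, t5}
Sat(AX (EX ((EF halt) ∨ ¬empty))) = {s : every successor in {t0, t2, t3, t5}} = {t0, t3, t5}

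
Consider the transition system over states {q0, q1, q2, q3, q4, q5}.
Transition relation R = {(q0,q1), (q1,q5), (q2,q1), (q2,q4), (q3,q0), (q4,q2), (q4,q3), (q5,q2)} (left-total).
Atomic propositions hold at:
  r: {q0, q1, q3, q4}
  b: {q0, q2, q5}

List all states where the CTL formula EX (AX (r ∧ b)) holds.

Sat(r ∧ b) = {q0}
Sat(AX (r ∧ b)) = {s : every successor in {q0}} = {q3}
Sat(EX (AX (r ∧ b))) = {s : some successor in {q3}} = {q4}

{q4}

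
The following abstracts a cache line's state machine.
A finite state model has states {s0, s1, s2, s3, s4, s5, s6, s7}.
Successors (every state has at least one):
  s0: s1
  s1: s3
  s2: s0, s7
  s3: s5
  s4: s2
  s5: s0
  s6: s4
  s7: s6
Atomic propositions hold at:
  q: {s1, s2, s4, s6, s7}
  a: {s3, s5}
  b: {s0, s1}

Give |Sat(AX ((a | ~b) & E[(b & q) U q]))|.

Sat(~b) = {s2, s3, s4, s5, s6, s7}
Sat(a | ~b) = {s2, s3, s4, s5, s6, s7}
Sat(b & q) = {s1}
E[(b & q) U q]: least fixpoint, start Z0 = Sat(q) = {s1, s2, s4, s6, s7}, add states in Sat(b & q) with some successor in Z. Already a fixed point.
Sat(E[(b & q) U q]) = {s1, s2, s4, s6, s7}
Sat((a | ~b) & E[(b & q) U q]) = {s2, s4, s6, s7}
Sat(AX ((a | ~b) & E[(b & q) U q])) = {s : every successor in {s2, s4, s6, s7}} = {s4, s6, s7}
|Sat(AX ((a | ~b) & E[(b & q) U q]))| = |{s4, s6, s7}| = 3.

3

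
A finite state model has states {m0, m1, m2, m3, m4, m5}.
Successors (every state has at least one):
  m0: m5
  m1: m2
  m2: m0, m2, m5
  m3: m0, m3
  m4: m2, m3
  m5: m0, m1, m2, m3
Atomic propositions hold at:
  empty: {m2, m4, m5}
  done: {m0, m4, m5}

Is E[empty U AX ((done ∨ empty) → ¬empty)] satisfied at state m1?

No

Sat(done ∨ empty) = {m0, m2, m4, m5}
Sat(¬empty) = {m0, m1, m3}
Sat((done ∨ empty) → ¬empty) = {m0, m1, m3}
Sat(AX ((done ∨ empty) → ¬empty)) = {s : every successor in {m0, m1, m3}} = {m3}
E[empty U AX ((done ∨ empty) → ¬empty)]: least fixpoint, start Z0 = Sat(AX ((done ∨ empty) → ¬empty)) = {m3}, add states in Sat(empty) with some successor in Z. Z1 = {m3, m4, m5}; Z2 = {m2, m3, m4, m5}; fixed.
Sat(E[empty U AX ((done ∨ empty) → ¬empty)]) = {m2, m3, m4, m5}
m1 ∉ Sat(E[empty U AX ((done ∨ empty) → ¬empty)]) = {m2, m3, m4, m5}, so the formula does not hold at m1.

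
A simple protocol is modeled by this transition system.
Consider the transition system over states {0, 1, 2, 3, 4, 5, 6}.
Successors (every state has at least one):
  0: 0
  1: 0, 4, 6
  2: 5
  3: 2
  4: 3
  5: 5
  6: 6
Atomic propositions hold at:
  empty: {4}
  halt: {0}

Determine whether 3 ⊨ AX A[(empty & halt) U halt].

Sat(empty & halt) = ∅
A[(empty & halt) U halt]: least fixpoint, start Z0 = Sat(halt) = {0}, add states in Sat(empty & halt) with every successor in Z. Already a fixed point.
Sat(A[(empty & halt) U halt]) = {0}
Sat(AX A[(empty & halt) U halt]) = {s : every successor in {0}} = {0}
3 ∉ Sat(AX A[(empty & halt) U halt]) = {0}, so the formula does not hold at 3.

No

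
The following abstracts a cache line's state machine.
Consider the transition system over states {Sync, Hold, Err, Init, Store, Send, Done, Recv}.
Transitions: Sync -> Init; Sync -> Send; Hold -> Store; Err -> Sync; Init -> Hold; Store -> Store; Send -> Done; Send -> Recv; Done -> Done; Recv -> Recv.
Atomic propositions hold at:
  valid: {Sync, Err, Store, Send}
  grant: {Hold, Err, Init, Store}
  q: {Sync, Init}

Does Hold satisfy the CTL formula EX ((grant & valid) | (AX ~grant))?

Sat(grant & valid) = {Err, Store}
Sat(~grant) = {Sync, Send, Done, Recv}
Sat(AX ~grant) = {s : every successor in {Sync, Send, Done, Recv}} = {Err, Send, Done, Recv}
Sat((grant & valid) | (AX ~grant)) = {Err, Store, Send, Done, Recv}
Sat(EX ((grant & valid) | (AX ~grant))) = {s : some successor in {Err, Store, Send, Done, Recv}} = {Sync, Hold, Store, Send, Done, Recv}
Hold ∈ Sat(EX ((grant & valid) | (AX ~grant))) = {Sync, Hold, Store, Send, Done, Recv}, so the formula holds at Hold.

Yes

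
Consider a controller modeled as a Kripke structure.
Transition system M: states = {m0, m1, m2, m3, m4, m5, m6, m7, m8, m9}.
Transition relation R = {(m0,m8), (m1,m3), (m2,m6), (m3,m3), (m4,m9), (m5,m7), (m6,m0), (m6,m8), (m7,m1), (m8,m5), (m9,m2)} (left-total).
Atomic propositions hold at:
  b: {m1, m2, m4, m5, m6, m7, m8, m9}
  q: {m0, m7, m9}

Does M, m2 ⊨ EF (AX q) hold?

Yes

Sat(AX q) = {s : every successor in {m0, m7, m9}} = {m4, m5}
EF (AX q): least fixpoint, start Z0 = {m4, m5}, add states with some successor in Z. Z1 = {m4, m5, m8}; Z2 = {m0, m4, m5, m6, m8}; Z3 = {m0, m2, m4, m5, m6, m8}; Z4 = {m0, m2, m4, m5, m6, m8, m9}; fixed.
Sat(EF (AX q)) = {m0, m2, m4, m5, m6, m8, m9}
m2 ∈ Sat(EF (AX q)) = {m0, m2, m4, m5, m6, m8, m9}, so the formula holds at m2.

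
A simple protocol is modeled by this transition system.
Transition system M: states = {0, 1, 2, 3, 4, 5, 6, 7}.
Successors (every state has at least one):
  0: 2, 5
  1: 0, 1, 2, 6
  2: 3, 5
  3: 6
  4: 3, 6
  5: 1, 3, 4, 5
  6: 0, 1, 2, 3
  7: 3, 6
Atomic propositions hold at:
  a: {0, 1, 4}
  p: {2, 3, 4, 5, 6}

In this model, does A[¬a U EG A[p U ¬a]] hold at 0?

No

Sat(¬a) = {2, 3, 5, 6, 7}
A[p U ¬a]: least fixpoint, start Z0 = Sat(¬a) = {2, 3, 5, 6, 7}, add states in Sat(p) with every successor in Z. Z1 = {2, 3, 4, 5, 6, 7}; fixed.
Sat(A[p U ¬a]) = {2, 3, 4, 5, 6, 7}
EG A[p U ¬a]: greatest fixpoint, start Z0 = {2, 3, 4, 5, 6, 7}, keep only states in Sat with some successor in Z. Already a fixed point.
Sat(EG A[p U ¬a]) = {2, 3, 4, 5, 6, 7}
A[¬a U EG A[p U ¬a]]: least fixpoint, start Z0 = Sat(EG A[p U ¬a]) = {2, 3, 4, 5, 6, 7}, add states in Sat(¬a) with every successor in Z. Already a fixed point.
Sat(A[¬a U EG A[p U ¬a]]) = {2, 3, 4, 5, 6, 7}
0 ∉ Sat(A[¬a U EG A[p U ¬a]]) = {2, 3, 4, 5, 6, 7}, so the formula does not hold at 0.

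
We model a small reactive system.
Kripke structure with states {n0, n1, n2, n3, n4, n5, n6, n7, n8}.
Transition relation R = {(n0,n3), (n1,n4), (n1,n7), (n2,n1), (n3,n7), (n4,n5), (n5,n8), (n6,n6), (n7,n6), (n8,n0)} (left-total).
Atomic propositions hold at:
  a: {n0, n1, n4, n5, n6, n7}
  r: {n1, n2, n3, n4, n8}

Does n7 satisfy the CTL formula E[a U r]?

E[a U r]: least fixpoint, start Z0 = Sat(r) = {n1, n2, n3, n4, n8}, add states in Sat(a) with some successor in Z. Z1 = {n0, n1, n2, n3, n4, n5, n8}; fixed.
Sat(E[a U r]) = {n0, n1, n2, n3, n4, n5, n8}
n7 ∉ Sat(E[a U r]) = {n0, n1, n2, n3, n4, n5, n8}, so the formula does not hold at n7.

No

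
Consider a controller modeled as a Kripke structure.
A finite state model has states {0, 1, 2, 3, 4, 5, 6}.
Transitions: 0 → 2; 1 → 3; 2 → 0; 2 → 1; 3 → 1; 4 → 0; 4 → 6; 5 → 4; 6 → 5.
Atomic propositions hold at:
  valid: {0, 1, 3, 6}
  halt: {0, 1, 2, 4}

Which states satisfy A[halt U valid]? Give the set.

{0, 1, 2, 3, 4, 6}

A[halt U valid]: least fixpoint, start Z0 = Sat(valid) = {0, 1, 3, 6}, add states in Sat(halt) with every successor in Z. Z1 = {0, 1, 2, 3, 4, 6}; fixed.
Sat(A[halt U valid]) = {0, 1, 2, 3, 4, 6}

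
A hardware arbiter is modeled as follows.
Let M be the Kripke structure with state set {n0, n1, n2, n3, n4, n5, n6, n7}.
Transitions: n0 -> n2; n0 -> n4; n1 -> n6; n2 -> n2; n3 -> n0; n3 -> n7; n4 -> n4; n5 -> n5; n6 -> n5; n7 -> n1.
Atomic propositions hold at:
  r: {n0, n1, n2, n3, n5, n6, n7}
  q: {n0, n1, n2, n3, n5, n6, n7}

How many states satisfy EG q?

7

EG q: greatest fixpoint, start Z0 = {n0, n1, n2, n3, n5, n6, n7}, keep only states in Sat with some successor in Z. Already a fixed point.
Sat(EG q) = {n0, n1, n2, n3, n5, n6, n7}
|Sat(EG q)| = |{n0, n1, n2, n3, n5, n6, n7}| = 7.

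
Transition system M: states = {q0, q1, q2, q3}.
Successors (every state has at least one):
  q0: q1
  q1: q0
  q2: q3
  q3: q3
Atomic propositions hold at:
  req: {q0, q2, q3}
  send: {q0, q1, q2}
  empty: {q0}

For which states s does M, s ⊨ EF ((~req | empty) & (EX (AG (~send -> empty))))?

Sat(~req) = {q1}
Sat(~req | empty) = {q0, q1}
Sat(~send) = {q3}
Sat(~send -> empty) = {q0, q1, q2}
AG (~send -> empty): greatest fixpoint, start Z0 = {q0, q1, q2}, keep only states in Sat with every successor in Z. Z1 = {q0, q1}; fixed.
Sat(AG (~send -> empty)) = {q0, q1}
Sat(EX (AG (~send -> empty))) = {s : some successor in {q0, q1}} = {q0, q1}
Sat((~req | empty) & (EX (AG (~send -> empty)))) = {q0, q1}
EF ((~req | empty) & (EX (AG (~send -> empty)))): least fixpoint, start Z0 = {q0, q1}, add states with some successor in Z. Already a fixed point.
Sat(EF ((~req | empty) & (EX (AG (~send -> empty))))) = {q0, q1}

{q0, q1}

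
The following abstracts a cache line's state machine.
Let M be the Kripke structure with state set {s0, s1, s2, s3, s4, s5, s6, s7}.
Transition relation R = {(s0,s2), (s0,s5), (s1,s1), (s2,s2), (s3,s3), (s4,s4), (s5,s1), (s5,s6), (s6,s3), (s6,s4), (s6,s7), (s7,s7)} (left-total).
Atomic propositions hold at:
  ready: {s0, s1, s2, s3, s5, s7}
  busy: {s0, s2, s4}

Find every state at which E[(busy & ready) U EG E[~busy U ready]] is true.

{s0, s1, s2, s3, s5, s6, s7}

Sat(busy & ready) = {s0, s2}
Sat(~busy) = {s1, s3, s5, s6, s7}
E[~busy U ready]: least fixpoint, start Z0 = Sat(ready) = {s0, s1, s2, s3, s5, s7}, add states in Sat(~busy) with some successor in Z. Z1 = {s0, s1, s2, s3, s5, s6, s7}; fixed.
Sat(E[~busy U ready]) = {s0, s1, s2, s3, s5, s6, s7}
EG E[~busy U ready]: greatest fixpoint, start Z0 = {s0, s1, s2, s3, s5, s6, s7}, keep only states in Sat with some successor in Z. Already a fixed point.
Sat(EG E[~busy U ready]) = {s0, s1, s2, s3, s5, s6, s7}
E[(busy & ready) U EG E[~busy U ready]]: least fixpoint, start Z0 = Sat(EG E[~busy U ready]) = {s0, s1, s2, s3, s5, s6, s7}, add states in Sat(busy & ready) with some successor in Z. Already a fixed point.
Sat(E[(busy & ready) U EG E[~busy U ready]]) = {s0, s1, s2, s3, s5, s6, s7}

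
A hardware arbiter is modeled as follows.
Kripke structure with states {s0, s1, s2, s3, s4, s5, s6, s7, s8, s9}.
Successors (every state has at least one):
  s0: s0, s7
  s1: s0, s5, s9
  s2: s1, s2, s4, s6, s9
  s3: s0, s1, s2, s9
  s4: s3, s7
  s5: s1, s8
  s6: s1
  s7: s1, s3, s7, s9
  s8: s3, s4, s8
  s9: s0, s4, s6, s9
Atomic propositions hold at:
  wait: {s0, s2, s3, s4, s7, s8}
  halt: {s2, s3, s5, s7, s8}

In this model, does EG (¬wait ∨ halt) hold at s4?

Sat(¬wait) = {s1, s5, s6, s9}
Sat(¬wait ∨ halt) = {s1, s2, s3, s5, s6, s7, s8, s9}
EG (¬wait ∨ halt): greatest fixpoint, start Z0 = {s1, s2, s3, s5, s6, s7, s8, s9}, keep only states in Sat with some successor in Z. Already a fixed point.
Sat(EG (¬wait ∨ halt)) = {s1, s2, s3, s5, s6, s7, s8, s9}
s4 ∉ Sat(EG (¬wait ∨ halt)) = {s1, s2, s3, s5, s6, s7, s8, s9}, so the formula does not hold at s4.

No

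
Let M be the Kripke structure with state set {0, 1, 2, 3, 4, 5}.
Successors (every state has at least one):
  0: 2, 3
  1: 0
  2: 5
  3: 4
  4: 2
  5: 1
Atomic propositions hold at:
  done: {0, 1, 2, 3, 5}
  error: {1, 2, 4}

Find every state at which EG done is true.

{0, 1, 2, 5}

EG done: greatest fixpoint, start Z0 = {0, 1, 2, 3, 5}, keep only states in Sat with some successor in Z. Z1 = {0, 1, 2, 5}; fixed.
Sat(EG done) = {0, 1, 2, 5}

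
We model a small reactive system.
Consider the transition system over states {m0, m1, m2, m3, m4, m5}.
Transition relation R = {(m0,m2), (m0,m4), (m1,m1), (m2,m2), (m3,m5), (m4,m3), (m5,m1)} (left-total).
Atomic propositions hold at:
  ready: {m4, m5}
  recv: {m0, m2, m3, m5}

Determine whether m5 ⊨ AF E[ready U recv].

E[ready U recv]: least fixpoint, start Z0 = Sat(recv) = {m0, m2, m3, m5}, add states in Sat(ready) with some successor in Z. Z1 = {m0, m2, m3, m4, m5}; fixed.
Sat(E[ready U recv]) = {m0, m2, m3, m4, m5}
AF E[ready U recv]: least fixpoint, start Z0 = {m0, m2, m3, m4, m5}, add states with every successor in Z. Already a fixed point.
Sat(AF E[ready U recv]) = {m0, m2, m3, m4, m5}
m5 ∈ Sat(AF E[ready U recv]) = {m0, m2, m3, m4, m5}, so the formula holds at m5.

Yes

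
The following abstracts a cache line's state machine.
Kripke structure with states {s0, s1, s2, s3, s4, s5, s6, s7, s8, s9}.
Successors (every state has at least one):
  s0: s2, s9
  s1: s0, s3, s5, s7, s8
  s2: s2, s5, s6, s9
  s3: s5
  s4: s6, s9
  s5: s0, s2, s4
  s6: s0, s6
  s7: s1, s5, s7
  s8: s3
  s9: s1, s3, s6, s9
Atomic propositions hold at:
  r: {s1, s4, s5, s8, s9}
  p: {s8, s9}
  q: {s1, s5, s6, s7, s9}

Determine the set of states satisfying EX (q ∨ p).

{s0, s1, s2, s3, s4, s6, s7, s9}

Sat(q ∨ p) = {s1, s5, s6, s7, s8, s9}
Sat(EX (q ∨ p)) = {s : some successor in {s1, s5, s6, s7, s8, s9}} = {s0, s1, s2, s3, s4, s6, s7, s9}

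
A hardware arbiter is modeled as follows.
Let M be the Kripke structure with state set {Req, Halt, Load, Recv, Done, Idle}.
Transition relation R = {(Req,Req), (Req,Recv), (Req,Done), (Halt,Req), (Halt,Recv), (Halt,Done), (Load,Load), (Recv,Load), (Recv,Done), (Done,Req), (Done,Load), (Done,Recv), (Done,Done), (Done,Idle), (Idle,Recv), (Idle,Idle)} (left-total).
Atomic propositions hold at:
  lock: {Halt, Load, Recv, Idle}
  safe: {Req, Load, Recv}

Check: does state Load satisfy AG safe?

Yes

AG safe: greatest fixpoint, start Z0 = {Req, Load, Recv}, keep only states in Sat with every successor in Z. Z1 = {Load}; fixed.
Sat(AG safe) = {Load}
Load ∈ Sat(AG safe) = {Load}, so the formula holds at Load.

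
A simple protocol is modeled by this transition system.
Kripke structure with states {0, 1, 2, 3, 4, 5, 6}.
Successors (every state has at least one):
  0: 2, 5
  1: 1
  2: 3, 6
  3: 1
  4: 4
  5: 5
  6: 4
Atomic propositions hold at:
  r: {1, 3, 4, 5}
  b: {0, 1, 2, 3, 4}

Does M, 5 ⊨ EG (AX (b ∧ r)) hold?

Sat(b ∧ r) = {1, 3, 4}
Sat(AX (b ∧ r)) = {s : every successor in {1, 3, 4}} = {1, 3, 4, 6}
EG (AX (b ∧ r)): greatest fixpoint, start Z0 = {1, 3, 4, 6}, keep only states in Sat with some successor in Z. Already a fixed point.
Sat(EG (AX (b ∧ r))) = {1, 3, 4, 6}
5 ∉ Sat(EG (AX (b ∧ r))) = {1, 3, 4, 6}, so the formula does not hold at 5.

No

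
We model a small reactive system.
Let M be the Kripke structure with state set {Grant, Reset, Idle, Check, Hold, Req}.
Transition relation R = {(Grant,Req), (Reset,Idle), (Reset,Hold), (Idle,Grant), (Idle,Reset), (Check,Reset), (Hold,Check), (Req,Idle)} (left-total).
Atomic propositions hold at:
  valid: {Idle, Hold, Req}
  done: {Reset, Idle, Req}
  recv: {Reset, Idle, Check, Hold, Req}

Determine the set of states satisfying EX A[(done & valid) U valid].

Sat(done & valid) = {Idle, Req}
A[(done & valid) U valid]: least fixpoint, start Z0 = Sat(valid) = {Idle, Hold, Req}, add states in Sat(done & valid) with every successor in Z. Already a fixed point.
Sat(A[(done & valid) U valid]) = {Idle, Hold, Req}
Sat(EX A[(done & valid) U valid]) = {s : some successor in {Idle, Hold, Req}} = {Grant, Reset, Req}

{Grant, Reset, Req}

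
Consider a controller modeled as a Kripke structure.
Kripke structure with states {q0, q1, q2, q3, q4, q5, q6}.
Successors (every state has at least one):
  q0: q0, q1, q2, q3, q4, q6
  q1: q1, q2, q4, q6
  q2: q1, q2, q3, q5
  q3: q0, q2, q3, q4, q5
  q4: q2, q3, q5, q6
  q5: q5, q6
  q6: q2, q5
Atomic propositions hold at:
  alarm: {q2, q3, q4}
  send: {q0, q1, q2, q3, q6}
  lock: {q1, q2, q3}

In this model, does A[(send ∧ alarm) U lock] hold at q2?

Sat(send ∧ alarm) = {q2, q3}
A[(send ∧ alarm) U lock]: least fixpoint, start Z0 = Sat(lock) = {q1, q2, q3}, add states in Sat(send ∧ alarm) with every successor in Z. Already a fixed point.
Sat(A[(send ∧ alarm) U lock]) = {q1, q2, q3}
q2 ∈ Sat(A[(send ∧ alarm) U lock]) = {q1, q2, q3}, so the formula holds at q2.

Yes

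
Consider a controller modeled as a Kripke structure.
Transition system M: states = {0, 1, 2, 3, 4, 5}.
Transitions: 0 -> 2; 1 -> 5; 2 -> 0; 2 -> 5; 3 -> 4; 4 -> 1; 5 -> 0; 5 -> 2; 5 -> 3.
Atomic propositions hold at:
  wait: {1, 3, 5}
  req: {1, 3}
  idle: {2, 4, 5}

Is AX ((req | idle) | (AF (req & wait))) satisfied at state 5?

No

Sat(req | idle) = {1, 2, 3, 4, 5}
Sat(req & wait) = {1, 3}
AF (req & wait): least fixpoint, start Z0 = {1, 3}, add states with every successor in Z. Z1 = {1, 3, 4}; fixed.
Sat(AF (req & wait)) = {1, 3, 4}
Sat((req | idle) | (AF (req & wait))) = {1, 2, 3, 4, 5}
Sat(AX ((req | idle) | (AF (req & wait)))) = {s : every successor in {1, 2, 3, 4, 5}} = {0, 1, 3, 4}
5 ∉ Sat(AX ((req | idle) | (AF (req & wait)))) = {0, 1, 3, 4}, so the formula does not hold at 5.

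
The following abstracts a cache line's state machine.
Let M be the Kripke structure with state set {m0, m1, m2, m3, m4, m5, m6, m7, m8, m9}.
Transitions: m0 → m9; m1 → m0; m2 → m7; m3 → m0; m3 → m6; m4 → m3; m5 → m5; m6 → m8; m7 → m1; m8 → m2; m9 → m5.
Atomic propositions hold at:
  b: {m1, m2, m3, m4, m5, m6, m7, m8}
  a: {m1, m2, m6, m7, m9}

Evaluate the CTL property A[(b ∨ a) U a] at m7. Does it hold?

Sat(b ∨ a) = {m1, m2, m3, m4, m5, m6, m7, m8, m9}
A[(b ∨ a) U a]: least fixpoint, start Z0 = Sat(a) = {m1, m2, m6, m7, m9}, add states in Sat(b ∨ a) with every successor in Z. Z1 = {m1, m2, m6, m7, m8, m9}; fixed.
Sat(A[(b ∨ a) U a]) = {m1, m2, m6, m7, m8, m9}
m7 ∈ Sat(A[(b ∨ a) U a]) = {m1, m2, m6, m7, m8, m9}, so the formula holds at m7.

Yes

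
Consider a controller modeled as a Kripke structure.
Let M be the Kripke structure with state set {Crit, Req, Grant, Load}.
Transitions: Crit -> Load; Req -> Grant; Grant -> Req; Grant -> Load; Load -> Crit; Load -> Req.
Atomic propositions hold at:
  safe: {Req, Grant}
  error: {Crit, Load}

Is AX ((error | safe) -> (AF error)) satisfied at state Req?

No

Sat(error | safe) = {Crit, Req, Grant, Load}
AF error: least fixpoint, start Z0 = {Crit, Load}, add states with every successor in Z. Already a fixed point.
Sat(AF error) = {Crit, Load}
Sat((error | safe) -> (AF error)) = {Crit, Load}
Sat(AX ((error | safe) -> (AF error))) = {s : every successor in {Crit, Load}} = {Crit}
Req ∉ Sat(AX ((error | safe) -> (AF error))) = {Crit}, so the formula does not hold at Req.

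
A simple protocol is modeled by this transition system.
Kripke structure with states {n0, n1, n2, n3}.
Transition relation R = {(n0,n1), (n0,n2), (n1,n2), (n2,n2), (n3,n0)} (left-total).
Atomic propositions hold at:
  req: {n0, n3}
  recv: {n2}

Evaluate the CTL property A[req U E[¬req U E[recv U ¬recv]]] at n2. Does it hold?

No

Sat(¬req) = {n1, n2}
Sat(¬recv) = {n0, n1, n3}
E[recv U ¬recv]: least fixpoint, start Z0 = Sat(¬recv) = {n0, n1, n3}, add states in Sat(recv) with some successor in Z. Already a fixed point.
Sat(E[recv U ¬recv]) = {n0, n1, n3}
E[¬req U E[recv U ¬recv]]: least fixpoint, start Z0 = Sat(E[recv U ¬recv]) = {n0, n1, n3}, add states in Sat(¬req) with some successor in Z. Already a fixed point.
Sat(E[¬req U E[recv U ¬recv]]) = {n0, n1, n3}
A[req U E[¬req U E[recv U ¬recv]]]: least fixpoint, start Z0 = Sat(E[¬req U E[recv U ¬recv]]) = {n0, n1, n3}, add states in Sat(req) with every successor in Z. Already a fixed point.
Sat(A[req U E[¬req U E[recv U ¬recv]]]) = {n0, n1, n3}
n2 ∉ Sat(A[req U E[¬req U E[recv U ¬recv]]]) = {n0, n1, n3}, so the formula does not hold at n2.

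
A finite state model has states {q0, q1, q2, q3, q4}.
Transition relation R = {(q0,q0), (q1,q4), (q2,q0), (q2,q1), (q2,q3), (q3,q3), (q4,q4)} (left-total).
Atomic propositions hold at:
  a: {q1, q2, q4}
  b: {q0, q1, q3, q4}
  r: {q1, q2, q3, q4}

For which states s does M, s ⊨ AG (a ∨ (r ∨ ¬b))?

Sat(¬b) = {q2}
Sat(r ∨ ¬b) = {q1, q2, q3, q4}
Sat(a ∨ (r ∨ ¬b)) = {q1, q2, q3, q4}
AG (a ∨ (r ∨ ¬b)): greatest fixpoint, start Z0 = {q1, q2, q3, q4}, keep only states in Sat with every successor in Z. Z1 = {q1, q3, q4}; fixed.
Sat(AG (a ∨ (r ∨ ¬b))) = {q1, q3, q4}

{q1, q3, q4}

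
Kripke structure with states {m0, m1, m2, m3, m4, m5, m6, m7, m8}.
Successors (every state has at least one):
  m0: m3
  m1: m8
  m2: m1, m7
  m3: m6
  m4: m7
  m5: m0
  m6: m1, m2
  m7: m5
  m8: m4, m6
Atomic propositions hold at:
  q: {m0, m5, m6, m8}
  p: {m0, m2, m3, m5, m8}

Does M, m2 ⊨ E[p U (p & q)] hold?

Sat(p & q) = {m0, m5, m8}
E[p U (p & q)]: least fixpoint, start Z0 = Sat((p & q)) = {m0, m5, m8}, add states in Sat(p) with some successor in Z. Already a fixed point.
Sat(E[p U (p & q)]) = {m0, m5, m8}
m2 ∉ Sat(E[p U (p & q)]) = {m0, m5, m8}, so the formula does not hold at m2.

No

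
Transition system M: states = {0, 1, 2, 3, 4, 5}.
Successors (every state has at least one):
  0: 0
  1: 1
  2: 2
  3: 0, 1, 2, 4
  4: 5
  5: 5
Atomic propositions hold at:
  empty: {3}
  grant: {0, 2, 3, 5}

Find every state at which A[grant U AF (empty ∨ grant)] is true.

Sat(empty ∨ grant) = {0, 2, 3, 5}
AF (empty ∨ grant): least fixpoint, start Z0 = {0, 2, 3, 5}, add states with every successor in Z. Z1 = {0, 2, 3, 4, 5}; fixed.
Sat(AF (empty ∨ grant)) = {0, 2, 3, 4, 5}
A[grant U AF (empty ∨ grant)]: least fixpoint, start Z0 = Sat(AF (empty ∨ grant)) = {0, 2, 3, 4, 5}, add states in Sat(grant) with every successor in Z. Already a fixed point.
Sat(A[grant U AF (empty ∨ grant)]) = {0, 2, 3, 4, 5}

{0, 2, 3, 4, 5}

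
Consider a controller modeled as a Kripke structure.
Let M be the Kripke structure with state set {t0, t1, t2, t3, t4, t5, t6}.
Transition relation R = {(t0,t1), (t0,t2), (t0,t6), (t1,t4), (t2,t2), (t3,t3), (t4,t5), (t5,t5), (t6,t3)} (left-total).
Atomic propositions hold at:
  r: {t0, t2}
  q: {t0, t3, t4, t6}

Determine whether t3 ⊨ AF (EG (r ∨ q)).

Sat(r ∨ q) = {t0, t2, t3, t4, t6}
EG (r ∨ q): greatest fixpoint, start Z0 = {t0, t2, t3, t4, t6}, keep only states in Sat with some successor in Z. Z1 = {t0, t2, t3, t6}; fixed.
Sat(EG (r ∨ q)) = {t0, t2, t3, t6}
AF (EG (r ∨ q)): least fixpoint, start Z0 = {t0, t2, t3, t6}, add states with every successor in Z. Already a fixed point.
Sat(AF (EG (r ∨ q))) = {t0, t2, t3, t6}
t3 ∈ Sat(AF (EG (r ∨ q))) = {t0, t2, t3, t6}, so the formula holds at t3.

Yes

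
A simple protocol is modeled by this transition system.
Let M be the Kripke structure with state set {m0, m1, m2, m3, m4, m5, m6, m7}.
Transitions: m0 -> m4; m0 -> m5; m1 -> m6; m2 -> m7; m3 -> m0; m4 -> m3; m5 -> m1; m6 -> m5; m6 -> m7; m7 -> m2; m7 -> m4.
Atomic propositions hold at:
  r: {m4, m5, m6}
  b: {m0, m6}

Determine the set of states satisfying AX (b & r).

Sat(b & r) = {m6}
Sat(AX (b & r)) = {s : every successor in {m6}} = {m1}

{m1}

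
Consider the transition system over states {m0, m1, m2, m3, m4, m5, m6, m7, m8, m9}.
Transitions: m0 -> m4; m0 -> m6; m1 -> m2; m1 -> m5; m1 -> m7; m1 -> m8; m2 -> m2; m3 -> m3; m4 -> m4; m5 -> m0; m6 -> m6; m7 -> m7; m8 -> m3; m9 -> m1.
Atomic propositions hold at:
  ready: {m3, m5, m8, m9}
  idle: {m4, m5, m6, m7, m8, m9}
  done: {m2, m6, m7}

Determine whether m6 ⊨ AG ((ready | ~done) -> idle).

Sat(~done) = {m0, m1, m3, m4, m5, m8, m9}
Sat(ready | ~done) = {m0, m1, m3, m4, m5, m8, m9}
Sat((ready | ~done) -> idle) = {m2, m4, m5, m6, m7, m8, m9}
AG ((ready | ~done) -> idle): greatest fixpoint, start Z0 = {m2, m4, m5, m6, m7, m8, m9}, keep only states in Sat with every successor in Z. Z1 = {m2, m4, m6, m7}; fixed.
Sat(AG ((ready | ~done) -> idle)) = {m2, m4, m6, m7}
m6 ∈ Sat(AG ((ready | ~done) -> idle)) = {m2, m4, m6, m7}, so the formula holds at m6.

Yes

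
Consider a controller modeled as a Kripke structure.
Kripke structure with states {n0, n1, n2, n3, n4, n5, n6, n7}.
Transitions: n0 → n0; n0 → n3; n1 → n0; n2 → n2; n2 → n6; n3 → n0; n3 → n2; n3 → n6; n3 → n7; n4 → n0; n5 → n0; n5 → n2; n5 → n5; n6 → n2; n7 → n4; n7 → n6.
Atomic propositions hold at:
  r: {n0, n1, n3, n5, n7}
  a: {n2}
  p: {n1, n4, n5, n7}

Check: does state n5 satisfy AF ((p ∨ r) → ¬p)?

No

Sat(p ∨ r) = {n0, n1, n3, n4, n5, n7}
Sat(¬p) = {n0, n2, n3, n6}
Sat((p ∨ r) → ¬p) = {n0, n2, n3, n6}
AF ((p ∨ r) → ¬p): least fixpoint, start Z0 = {n0, n2, n3, n6}, add states with every successor in Z. Z1 = {n0, n1, n2, n3, n4, n6}; Z2 = {n0, n1, n2, n3, n4, n6, n7}; fixed.
Sat(AF ((p ∨ r) → ¬p)) = {n0, n1, n2, n3, n4, n6, n7}
n5 ∉ Sat(AF ((p ∨ r) → ¬p)) = {n0, n1, n2, n3, n4, n6, n7}, so the formula does not hold at n5.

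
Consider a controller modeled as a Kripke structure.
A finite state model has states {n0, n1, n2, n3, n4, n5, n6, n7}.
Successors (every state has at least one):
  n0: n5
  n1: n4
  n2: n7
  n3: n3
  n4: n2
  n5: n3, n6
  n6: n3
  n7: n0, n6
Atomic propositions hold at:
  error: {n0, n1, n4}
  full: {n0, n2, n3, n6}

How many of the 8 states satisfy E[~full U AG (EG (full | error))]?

4

Sat(~full) = {n1, n4, n5, n7}
Sat(full | error) = {n0, n1, n2, n3, n4, n6}
EG (full | error): greatest fixpoint, start Z0 = {n0, n1, n2, n3, n4, n6}, keep only states in Sat with some successor in Z. Z1 = {n1, n3, n4, n6}; Z2 = {n1, n3, n6}; Z3 = {n3, n6}; fixed.
Sat(EG (full | error)) = {n3, n6}
AG (EG (full | error)): greatest fixpoint, start Z0 = {n3, n6}, keep only states in Sat with every successor in Z. Already a fixed point.
Sat(AG (EG (full | error))) = {n3, n6}
E[~full U AG (EG (full | error))]: least fixpoint, start Z0 = Sat(AG (EG (full | error))) = {n3, n6}, add states in Sat(~full) with some successor in Z. Z1 = {n3, n5, n6, n7}; fixed.
Sat(E[~full U AG (EG (full | error))]) = {n3, n5, n6, n7}
|Sat(E[~full U AG (EG (full | error))])| = |{n3, n5, n6, n7}| = 4.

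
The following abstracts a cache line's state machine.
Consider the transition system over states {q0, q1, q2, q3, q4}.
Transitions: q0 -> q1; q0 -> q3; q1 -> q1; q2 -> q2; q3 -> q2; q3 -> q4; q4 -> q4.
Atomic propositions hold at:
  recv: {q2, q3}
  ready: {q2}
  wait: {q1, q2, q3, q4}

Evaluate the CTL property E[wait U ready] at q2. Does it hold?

Yes

E[wait U ready]: least fixpoint, start Z0 = Sat(ready) = {q2}, add states in Sat(wait) with some successor in Z. Z1 = {q2, q3}; fixed.
Sat(E[wait U ready]) = {q2, q3}
q2 ∈ Sat(E[wait U ready]) = {q2, q3}, so the formula holds at q2.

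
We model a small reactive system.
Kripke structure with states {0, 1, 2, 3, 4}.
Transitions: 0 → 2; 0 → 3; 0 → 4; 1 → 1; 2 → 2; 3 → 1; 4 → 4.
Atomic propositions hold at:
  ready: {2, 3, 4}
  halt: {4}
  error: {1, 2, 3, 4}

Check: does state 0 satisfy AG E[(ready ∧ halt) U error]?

No

Sat(ready ∧ halt) = {4}
E[(ready ∧ halt) U error]: least fixpoint, start Z0 = Sat(error) = {1, 2, 3, 4}, add states in Sat(ready ∧ halt) with some successor in Z. Already a fixed point.
Sat(E[(ready ∧ halt) U error]) = {1, 2, 3, 4}
AG E[(ready ∧ halt) U error]: greatest fixpoint, start Z0 = {1, 2, 3, 4}, keep only states in Sat with every successor in Z. Already a fixed point.
Sat(AG E[(ready ∧ halt) U error]) = {1, 2, 3, 4}
0 ∉ Sat(AG E[(ready ∧ halt) U error]) = {1, 2, 3, 4}, so the formula does not hold at 0.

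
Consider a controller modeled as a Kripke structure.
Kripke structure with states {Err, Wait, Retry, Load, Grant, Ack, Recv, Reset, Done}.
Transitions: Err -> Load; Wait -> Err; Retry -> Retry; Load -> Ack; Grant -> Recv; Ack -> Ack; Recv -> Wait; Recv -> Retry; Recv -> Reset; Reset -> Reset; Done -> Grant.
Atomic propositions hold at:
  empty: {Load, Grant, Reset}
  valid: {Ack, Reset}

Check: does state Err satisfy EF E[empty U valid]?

E[empty U valid]: least fixpoint, start Z0 = Sat(valid) = {Ack, Reset}, add states in Sat(empty) with some successor in Z. Z1 = {Load, Ack, Reset}; fixed.
Sat(E[empty U valid]) = {Load, Ack, Reset}
EF E[empty U valid]: least fixpoint, start Z0 = {Load, Ack, Reset}, add states with some successor in Z. Z1 = {Err, Load, Ack, Recv, Reset}; Z2 = {Err, Wait, Load, Grant, Ack, Recv, Reset}; Z3 = {Err, Wait, Load, Grant, Ack, Recv, Reset, Done}; fixed.
Sat(EF E[empty U valid]) = {Err, Wait, Load, Grant, Ack, Recv, Reset, Done}
Err ∈ Sat(EF E[empty U valid]) = {Err, Wait, Load, Grant, Ack, Recv, Reset, Done}, so the formula holds at Err.

Yes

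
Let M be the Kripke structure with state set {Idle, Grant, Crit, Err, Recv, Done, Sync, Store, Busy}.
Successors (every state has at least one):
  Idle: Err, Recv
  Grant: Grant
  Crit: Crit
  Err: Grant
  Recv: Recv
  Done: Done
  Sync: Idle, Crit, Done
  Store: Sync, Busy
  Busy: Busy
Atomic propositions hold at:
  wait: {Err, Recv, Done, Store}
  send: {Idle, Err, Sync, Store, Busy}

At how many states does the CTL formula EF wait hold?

6

EF wait: least fixpoint, start Z0 = {Err, Recv, Done, Store}, add states with some successor in Z. Z1 = {Idle, Err, Recv, Done, Sync, Store}; fixed.
Sat(EF wait) = {Idle, Err, Recv, Done, Sync, Store}
|Sat(EF wait)| = |{Idle, Err, Recv, Done, Sync, Store}| = 6.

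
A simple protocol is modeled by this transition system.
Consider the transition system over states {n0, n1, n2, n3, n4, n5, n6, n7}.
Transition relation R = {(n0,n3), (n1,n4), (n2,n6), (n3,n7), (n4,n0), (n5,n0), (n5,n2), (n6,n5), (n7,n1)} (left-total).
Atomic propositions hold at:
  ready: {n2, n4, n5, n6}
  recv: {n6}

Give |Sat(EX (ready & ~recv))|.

3

Sat(~recv) = {n0, n1, n2, n3, n4, n5, n7}
Sat(ready & ~recv) = {n2, n4, n5}
Sat(EX (ready & ~recv)) = {s : some successor in {n2, n4, n5}} = {n1, n5, n6}
|Sat(EX (ready & ~recv))| = |{n1, n5, n6}| = 3.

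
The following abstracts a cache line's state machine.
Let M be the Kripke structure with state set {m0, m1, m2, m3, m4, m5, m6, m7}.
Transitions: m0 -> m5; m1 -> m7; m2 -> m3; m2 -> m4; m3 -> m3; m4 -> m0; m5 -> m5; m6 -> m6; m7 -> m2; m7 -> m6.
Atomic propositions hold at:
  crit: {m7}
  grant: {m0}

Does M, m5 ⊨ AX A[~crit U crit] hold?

Sat(~crit) = {m0, m1, m2, m3, m4, m5, m6}
A[~crit U crit]: least fixpoint, start Z0 = Sat(crit) = {m7}, add states in Sat(~crit) with every successor in Z. Z1 = {m1, m7}; fixed.
Sat(A[~crit U crit]) = {m1, m7}
Sat(AX A[~crit U crit]) = {s : every successor in {m1, m7}} = {m1}
m5 ∉ Sat(AX A[~crit U crit]) = {m1}, so the formula does not hold at m5.

No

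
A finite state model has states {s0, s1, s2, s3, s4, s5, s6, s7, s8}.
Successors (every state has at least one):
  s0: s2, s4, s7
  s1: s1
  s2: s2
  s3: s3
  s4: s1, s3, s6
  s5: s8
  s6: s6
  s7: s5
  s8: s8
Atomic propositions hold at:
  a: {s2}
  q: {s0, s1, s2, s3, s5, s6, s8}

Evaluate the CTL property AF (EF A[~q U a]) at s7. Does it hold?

Sat(~q) = {s4, s7}
A[~q U a]: least fixpoint, start Z0 = Sat(a) = {s2}, add states in Sat(~q) with every successor in Z. Already a fixed point.
Sat(A[~q U a]) = {s2}
EF A[~q U a]: least fixpoint, start Z0 = {s2}, add states with some successor in Z. Z1 = {s0, s2}; fixed.
Sat(EF A[~q U a]) = {s0, s2}
AF (EF A[~q U a]): least fixpoint, start Z0 = {s0, s2}, add states with every successor in Z. Already a fixed point.
Sat(AF (EF A[~q U a])) = {s0, s2}
s7 ∉ Sat(AF (EF A[~q U a])) = {s0, s2}, so the formula does not hold at s7.

No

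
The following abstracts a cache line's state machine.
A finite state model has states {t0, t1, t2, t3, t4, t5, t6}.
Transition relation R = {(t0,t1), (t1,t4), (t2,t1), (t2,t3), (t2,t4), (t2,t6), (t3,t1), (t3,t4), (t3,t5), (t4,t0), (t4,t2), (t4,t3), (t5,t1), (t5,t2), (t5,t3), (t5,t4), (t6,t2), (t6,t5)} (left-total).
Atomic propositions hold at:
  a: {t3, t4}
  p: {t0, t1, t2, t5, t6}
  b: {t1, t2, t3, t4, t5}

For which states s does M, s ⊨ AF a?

AF a: least fixpoint, start Z0 = {t3, t4}, add states with every successor in Z. Z1 = {t1, t3, t4}; Z2 = {t0, t1, t3, t4}; fixed.
Sat(AF a) = {t0, t1, t3, t4}

{t0, t1, t3, t4}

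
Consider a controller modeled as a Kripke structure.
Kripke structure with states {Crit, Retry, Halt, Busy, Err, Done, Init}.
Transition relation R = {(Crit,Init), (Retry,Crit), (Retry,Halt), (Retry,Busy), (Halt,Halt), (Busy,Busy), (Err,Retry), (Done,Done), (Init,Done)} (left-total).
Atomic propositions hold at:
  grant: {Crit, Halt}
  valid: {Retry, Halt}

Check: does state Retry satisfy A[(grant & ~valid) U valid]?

Yes

Sat(~valid) = {Crit, Busy, Err, Done, Init}
Sat(grant & ~valid) = {Crit}
A[(grant & ~valid) U valid]: least fixpoint, start Z0 = Sat(valid) = {Retry, Halt}, add states in Sat(grant & ~valid) with every successor in Z. Already a fixed point.
Sat(A[(grant & ~valid) U valid]) = {Retry, Halt}
Retry ∈ Sat(A[(grant & ~valid) U valid]) = {Retry, Halt}, so the formula holds at Retry.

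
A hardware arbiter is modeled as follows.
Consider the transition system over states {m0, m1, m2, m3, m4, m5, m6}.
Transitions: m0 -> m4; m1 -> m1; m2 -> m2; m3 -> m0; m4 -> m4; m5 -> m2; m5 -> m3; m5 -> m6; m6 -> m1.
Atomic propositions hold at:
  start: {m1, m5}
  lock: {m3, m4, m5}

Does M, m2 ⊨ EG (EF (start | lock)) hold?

No

Sat(start | lock) = {m1, m3, m4, m5}
EF (start | lock): least fixpoint, start Z0 = {m1, m3, m4, m5}, add states with some successor in Z. Z1 = {m0, m1, m3, m4, m5, m6}; fixed.
Sat(EF (start | lock)) = {m0, m1, m3, m4, m5, m6}
EG (EF (start | lock)): greatest fixpoint, start Z0 = {m0, m1, m3, m4, m5, m6}, keep only states in Sat with some successor in Z. Already a fixed point.
Sat(EG (EF (start | lock))) = {m0, m1, m3, m4, m5, m6}
m2 ∉ Sat(EG (EF (start | lock))) = {m0, m1, m3, m4, m5, m6}, so the formula does not hold at m2.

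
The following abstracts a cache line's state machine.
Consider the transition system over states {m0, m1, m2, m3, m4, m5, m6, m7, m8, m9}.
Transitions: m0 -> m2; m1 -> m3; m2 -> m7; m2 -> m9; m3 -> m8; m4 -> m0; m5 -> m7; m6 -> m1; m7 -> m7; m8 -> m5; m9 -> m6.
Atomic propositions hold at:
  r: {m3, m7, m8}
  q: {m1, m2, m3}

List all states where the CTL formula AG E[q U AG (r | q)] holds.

Sat(r | q) = {m1, m2, m3, m7, m8}
AG (r | q): greatest fixpoint, start Z0 = {m1, m2, m3, m7, m8}, keep only states in Sat with every successor in Z. Z1 = {m1, m3, m7}; Z2 = {m1, m7}; Z3 = {m7}; fixed.
Sat(AG (r | q)) = {m7}
E[q U AG (r | q)]: least fixpoint, start Z0 = Sat(AG (r | q)) = {m7}, add states in Sat(q) with some successor in Z. Z1 = {m2, m7}; fixed.
Sat(E[q U AG (r | q)]) = {m2, m7}
AG E[q U AG (r | q)]: greatest fixpoint, start Z0 = {m2, m7}, keep only states in Sat with every successor in Z. Z1 = {m7}; fixed.
Sat(AG E[q U AG (r | q)]) = {m7}

{m7}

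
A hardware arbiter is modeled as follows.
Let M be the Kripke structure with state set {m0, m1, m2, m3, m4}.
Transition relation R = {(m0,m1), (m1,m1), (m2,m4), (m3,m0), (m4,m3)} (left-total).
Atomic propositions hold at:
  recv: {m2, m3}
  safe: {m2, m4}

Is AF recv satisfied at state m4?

Yes

AF recv: least fixpoint, start Z0 = {m2, m3}, add states with every successor in Z. Z1 = {m2, m3, m4}; fixed.
Sat(AF recv) = {m2, m3, m4}
m4 ∈ Sat(AF recv) = {m2, m3, m4}, so the formula holds at m4.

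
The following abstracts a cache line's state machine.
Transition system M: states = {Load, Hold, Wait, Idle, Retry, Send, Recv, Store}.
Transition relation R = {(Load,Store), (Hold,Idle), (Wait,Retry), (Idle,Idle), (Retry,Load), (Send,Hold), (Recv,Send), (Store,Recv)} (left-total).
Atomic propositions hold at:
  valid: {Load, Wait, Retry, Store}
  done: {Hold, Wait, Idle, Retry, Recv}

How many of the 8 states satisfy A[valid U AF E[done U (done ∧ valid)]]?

2

Sat(done ∧ valid) = {Wait, Retry}
E[done U (done ∧ valid)]: least fixpoint, start Z0 = Sat((done ∧ valid)) = {Wait, Retry}, add states in Sat(done) with some successor in Z. Already a fixed point.
Sat(E[done U (done ∧ valid)]) = {Wait, Retry}
AF E[done U (done ∧ valid)]: least fixpoint, start Z0 = {Wait, Retry}, add states with every successor in Z. Already a fixed point.
Sat(AF E[done U (done ∧ valid)]) = {Wait, Retry}
A[valid U AF E[done U (done ∧ valid)]]: least fixpoint, start Z0 = Sat(AF E[done U (done ∧ valid)]) = {Wait, Retry}, add states in Sat(valid) with every successor in Z. Already a fixed point.
Sat(A[valid U AF E[done U (done ∧ valid)]]) = {Wait, Retry}
|Sat(A[valid U AF E[done U (done ∧ valid)]])| = |{Wait, Retry}| = 2.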